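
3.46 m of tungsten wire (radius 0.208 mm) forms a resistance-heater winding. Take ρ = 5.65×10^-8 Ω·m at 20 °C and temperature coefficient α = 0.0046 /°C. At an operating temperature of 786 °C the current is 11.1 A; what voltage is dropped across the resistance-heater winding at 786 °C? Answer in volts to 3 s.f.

72.2 V

A = πr² = π(2.0800e-04 m)² = 1.359e-07 m²
R₍20₎ = ρL/A = (5.65×10^-8)(3.46)/(1.359e-07) = 1.438 Ω
R₍786₎ = R₍20₎(1 + αΔT) = 1.438 × (1 + 0.0046×766) = 6.506 Ω
V = IR = 11.1 × 6.506 = 72.2 V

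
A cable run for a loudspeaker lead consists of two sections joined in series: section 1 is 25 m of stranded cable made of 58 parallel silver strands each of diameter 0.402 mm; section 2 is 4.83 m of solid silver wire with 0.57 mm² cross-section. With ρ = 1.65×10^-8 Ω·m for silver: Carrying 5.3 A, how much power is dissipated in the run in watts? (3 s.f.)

Section 1: A_strand = π(2.0100e-04)² = 1.269e-07 m²; R₁ = ρL/(N·A_s) = (1.65×10^-8)(25)/(58×1.269e-07) = 0.05603 Ω
Section 2: A = 0.57 mm² = 5.700e-07 m²
R₂ = (1.65×10^-8)(4.83)/(5.700e-07) = 0.1398 Ω
R = R₁ + R₂ = 0.1959 Ω
P = I²R = (5.3)² × 0.1959 = 5.50 W

5.50 W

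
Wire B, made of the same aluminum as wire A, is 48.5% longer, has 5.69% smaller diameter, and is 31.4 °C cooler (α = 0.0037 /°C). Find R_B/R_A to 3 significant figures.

R ∝ ρL/d² with ρ ∝ (1+αΔT), so R_B/R_A = (1 + 48.5/100) × (1 − 5.69/100)⁻² × (1 − 0.0037×31.4)
= 1.485 × 1.124 × 0.8838 = 1.48

1.48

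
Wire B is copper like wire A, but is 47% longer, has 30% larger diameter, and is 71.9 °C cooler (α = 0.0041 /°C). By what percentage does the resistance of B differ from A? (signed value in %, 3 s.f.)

R ∝ ρL/d² with ρ ∝ (1+αΔT), so R_B/R_A = (1 + 47/100) × (1 + 30/100)⁻² × (1 − 0.0041×71.9)
= 1.47 × 0.5917 × 0.7052 = 0.6134
(R_B − R_A)/R_A = 0.6134 − 1 = -38.7%

-38.7%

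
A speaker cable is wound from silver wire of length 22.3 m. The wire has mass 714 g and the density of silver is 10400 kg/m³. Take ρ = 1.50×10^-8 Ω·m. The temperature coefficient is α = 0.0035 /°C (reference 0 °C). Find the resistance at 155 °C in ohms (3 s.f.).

0.168 Ω

A = m/(density·L) = 0.714/(10400×22.3) = 3.0786e-06 m²
R = ρL/A = (1.50×10^-8)(22.3)/(3.0786e-06) = 0.1087 Ω
R(155 °C) = 0.1087 × (1 + 0.0035×155) = 0.168 Ω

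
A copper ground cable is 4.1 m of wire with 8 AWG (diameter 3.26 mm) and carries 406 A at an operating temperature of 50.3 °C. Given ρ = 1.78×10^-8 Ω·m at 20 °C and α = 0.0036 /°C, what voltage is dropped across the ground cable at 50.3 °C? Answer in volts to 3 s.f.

A = π(3.26/2 mm)² = π(1.6300e-03 m)² = 8.347e-06 m²
R₍20₎ = ρL/A = (1.78×10^-8)(4.1)/(8.347e-06) = 0.008743 Ω
R₍50.3₎ = R₍20₎(1 + αΔT) = 0.008743 × (1 + 0.0036×30.3) = 0.009697 Ω
V = IR = 406 × 0.009697 = 3.94 V

3.94 V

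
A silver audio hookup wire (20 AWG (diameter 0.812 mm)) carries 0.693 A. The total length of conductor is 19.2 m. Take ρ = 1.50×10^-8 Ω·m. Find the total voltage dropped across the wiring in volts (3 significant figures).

A = π(0.812/2 mm)² = π(4.0600e-04 m)² = 5.178e-07 m²
R = ρL/A = (1.50×10^-8)(19.2)/(5.178e-07) = 0.5561 Ω
V = IR = 0.693 × 0.5561 = 0.385 V

0.385 V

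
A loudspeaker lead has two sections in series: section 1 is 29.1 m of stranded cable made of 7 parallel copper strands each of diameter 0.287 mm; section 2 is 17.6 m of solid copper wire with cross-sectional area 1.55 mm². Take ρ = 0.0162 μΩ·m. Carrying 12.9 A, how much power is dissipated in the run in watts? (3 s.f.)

ρ = 0.0162 μΩ·m = 1.62×10^-8 Ω·m
Section 1: A_strand = π(1.4350e-04)² = 6.469e-08 m²; R₁ = ρL/(N·A_s) = (1.62×10^-8)(29.1)/(7×6.469e-08) = 1.041 Ω
Section 2: A = 1.55 mm² = 1.550e-06 m²
R₂ = (1.62×10^-8)(17.6)/(1.550e-06) = 0.1839 Ω
R = R₁ + R₂ = 1.225 Ω
P = I²R = (12.9)² × 1.225 = 204 W

204 W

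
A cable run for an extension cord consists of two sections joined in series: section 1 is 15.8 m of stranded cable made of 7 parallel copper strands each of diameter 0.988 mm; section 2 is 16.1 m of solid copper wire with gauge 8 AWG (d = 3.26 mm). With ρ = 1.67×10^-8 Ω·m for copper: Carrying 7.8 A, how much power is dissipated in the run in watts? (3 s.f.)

Section 1: A_strand = π(4.9400e-04)² = 7.667e-07 m²; R₁ = ρL/(N·A_s) = (1.67×10^-8)(15.8)/(7×7.667e-07) = 0.04917 Ω
Section 2: A = π(3.26/2 mm)² = π(1.6300e-03 m)² = 8.347e-06 m²
R₂ = (1.67×10^-8)(16.1)/(8.347e-06) = 0.03221 Ω
R = R₁ + R₂ = 0.08138 Ω
P = I²R = (7.8)² × 0.08138 = 4.95 W

4.95 W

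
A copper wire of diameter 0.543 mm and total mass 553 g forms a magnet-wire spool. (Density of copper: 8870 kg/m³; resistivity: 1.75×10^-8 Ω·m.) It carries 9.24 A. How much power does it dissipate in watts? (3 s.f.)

A = π(d/2)² = π(2.7150e-04 m)² = 2.3157e-07 m²
L = m/(density·A) = 0.553/(8870×2.3157e-07) = 269.2 m
R = ρL/A = (1.75×10^-8)(269.2)/(2.3157e-07) = 20.35 Ω
P = I²R = (9.24)² × 20.35 = 1740 W

1740 W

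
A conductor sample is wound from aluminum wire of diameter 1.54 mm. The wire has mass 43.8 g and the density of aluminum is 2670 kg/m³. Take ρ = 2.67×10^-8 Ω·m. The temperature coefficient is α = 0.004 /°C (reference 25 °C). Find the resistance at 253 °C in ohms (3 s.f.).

A = π(d/2)² = π(7.7000e-04 m)² = 1.8627e-06 m²
L = m/(density·A) = 0.0438/(2670×1.8627e-06) = 8.807 m
R = ρL/A = (2.67×10^-8)(8.807)/(1.8627e-06) = 0.1262 Ω
R(253 °C) = 0.1262 × (1 + 0.004×228) = 0.241 Ω

0.241 Ω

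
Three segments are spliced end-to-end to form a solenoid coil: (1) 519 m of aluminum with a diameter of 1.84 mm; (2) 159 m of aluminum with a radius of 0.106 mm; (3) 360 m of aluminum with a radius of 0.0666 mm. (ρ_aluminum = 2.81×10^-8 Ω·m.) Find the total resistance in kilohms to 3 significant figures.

0.858 kΩ

Seg 1: A = π(d/2)² = π(9.2000e-04 m)² = 2.659e-06 m²
R_1 = (2.81×10^-8)(519)/(2.659e-06) = 5.485 Ω
Seg 2: A = πr² = π(1.0600e-04 m)² = 3.530e-08 m²
R_2 = (2.81×10^-8)(159)/(3.530e-08) = 126.6 Ω
Seg 3: A = πr² = π(6.6600e-05 m)² = 1.393e-08 m²
R_3 = (2.81×10^-8)(360)/(1.393e-08) = 726 Ω
R_total = R_1 + R_2 + R_3 = 0.858 kΩ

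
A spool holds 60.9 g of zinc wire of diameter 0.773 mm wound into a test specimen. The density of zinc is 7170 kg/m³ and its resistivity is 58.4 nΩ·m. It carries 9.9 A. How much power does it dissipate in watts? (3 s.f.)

221 W

ρ = 58.4 nΩ·m = 5.84×10^-8 Ω·m
A = π(d/2)² = π(3.8650e-04 m)² = 4.6930e-07 m²
L = m/(density·A) = 0.0609/(7170×4.6930e-07) = 18.1 m
R = ρL/A = (5.84×10^-8)(18.1)/(4.6930e-07) = 2.252 Ω
P = I²R = (9.9)² × 2.252 = 221 W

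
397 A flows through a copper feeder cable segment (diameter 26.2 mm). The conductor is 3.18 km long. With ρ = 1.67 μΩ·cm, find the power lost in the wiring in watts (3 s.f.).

15500 W

ρ = 1.67 μΩ·cm = 1.67×10^-8 Ω·m
A = π(d/2)² = π(1.3100e-02 m)² = 5.391e-04 m²
R = ρL/A = (1.67×10^-8)(3180)/(5.391e-04) = 0.0985 Ω
P = I²R = (397)² × 0.0985 = 15500 W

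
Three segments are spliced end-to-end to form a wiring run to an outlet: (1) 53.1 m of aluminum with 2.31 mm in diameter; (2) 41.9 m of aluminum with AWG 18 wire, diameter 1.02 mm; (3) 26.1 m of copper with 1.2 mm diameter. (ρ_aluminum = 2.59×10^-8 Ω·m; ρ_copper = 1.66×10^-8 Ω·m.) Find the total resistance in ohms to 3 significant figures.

2.04 Ω

Seg 1: A = π(d/2)² = π(1.1550e-03 m)² = 4.191e-06 m²
R_1 = (2.59×10^-8)(53.1)/(4.191e-06) = 0.3282 Ω
Seg 2: A = π(1.02/2 mm)² = π(5.1000e-04 m)² = 8.171e-07 m²
R_2 = (2.59×10^-8)(41.9)/(8.171e-07) = 1.328 Ω
Seg 3: A = π(d/2)² = π(6.0000e-04 m)² = 1.131e-06 m²
R_3 = (1.66×10^-8)(26.1)/(1.131e-06) = 0.3831 Ω
R_total = R_1 + R_2 + R_3 = 2.04 Ω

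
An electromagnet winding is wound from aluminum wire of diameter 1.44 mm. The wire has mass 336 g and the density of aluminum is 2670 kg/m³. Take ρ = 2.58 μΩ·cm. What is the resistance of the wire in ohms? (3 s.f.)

1.22 Ω

ρ = 2.58 μΩ·cm = 2.58×10^-8 Ω·m
A = π(d/2)² = π(7.2000e-04 m)² = 1.6286e-06 m²
L = m/(density·A) = 0.336/(2670×1.6286e-06) = 77.27 m
R = ρL/A = (2.58×10^-8)(77.27)/(1.6286e-06) = 1.22 Ω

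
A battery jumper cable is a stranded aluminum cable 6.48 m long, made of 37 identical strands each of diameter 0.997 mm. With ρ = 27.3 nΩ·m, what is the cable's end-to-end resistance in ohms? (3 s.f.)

0.00612 Ω

ρ = 27.3 nΩ·m = 2.73×10^-8 Ω·m
A_strand = π(4.9850e-04 m)² = 7.807e-07 m²
R_strand = ρL/A = (2.73×10^-8)(6.48)/(7.807e-07) = 0.2266 Ω
R_total = R_strand/N = 0.2266/37 = 0.00612 Ω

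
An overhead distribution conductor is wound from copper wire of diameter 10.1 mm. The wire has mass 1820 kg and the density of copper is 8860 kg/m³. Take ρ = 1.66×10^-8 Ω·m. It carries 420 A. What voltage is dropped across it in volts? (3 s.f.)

223 V

A = π(d/2)² = π(5.0500e-03 m)² = 8.0118e-05 m²
L = m/(density·A) = 1820/(8860×8.0118e-05) = 2564 m
R = ρL/A = (1.66×10^-8)(2564)/(8.0118e-05) = 0.5312 Ω
V = IR = 420 × 0.5312 = 223 V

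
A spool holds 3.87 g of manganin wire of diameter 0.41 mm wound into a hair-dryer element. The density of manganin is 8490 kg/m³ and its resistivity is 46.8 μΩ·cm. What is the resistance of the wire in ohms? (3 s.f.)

ρ = 46.8 μΩ·cm = 4.68×10^-7 Ω·m
A = π(d/2)² = π(2.0500e-04 m)² = 1.3203e-07 m²
L = m/(density·A) = 0.00387/(8490×1.3203e-07) = 3.453 m
R = ρL/A = (4.68×10^-7)(3.453)/(1.3203e-07) = 12.2 Ω

12.2 Ω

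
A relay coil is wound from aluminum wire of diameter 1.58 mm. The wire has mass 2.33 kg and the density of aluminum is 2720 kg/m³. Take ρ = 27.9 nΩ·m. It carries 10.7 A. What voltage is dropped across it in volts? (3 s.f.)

66.5 V

ρ = 27.9 nΩ·m = 2.79×10^-8 Ω·m
A = π(d/2)² = π(7.9000e-04 m)² = 1.9607e-06 m²
L = m/(density·A) = 2.33/(2720×1.9607e-06) = 436.9 m
R = ρL/A = (2.79×10^-8)(436.9)/(1.9607e-06) = 6.217 Ω
V = IR = 10.7 × 6.217 = 66.5 V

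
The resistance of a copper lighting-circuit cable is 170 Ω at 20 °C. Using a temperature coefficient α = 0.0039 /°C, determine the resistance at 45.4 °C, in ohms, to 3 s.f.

ΔT = 45.4 − 20 = 25.4 °C
R = R₀(1 + αΔT) = 170 × (1 + 0.0039×25.4) = 170 × 1.099 = 187 Ω

187 Ω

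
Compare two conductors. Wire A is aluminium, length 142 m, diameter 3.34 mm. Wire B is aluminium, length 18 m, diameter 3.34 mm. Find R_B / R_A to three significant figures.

R ∝ ρL/d², so R_B/R_A = (L_B/L_A)
= (18/142) = 0.127

0.127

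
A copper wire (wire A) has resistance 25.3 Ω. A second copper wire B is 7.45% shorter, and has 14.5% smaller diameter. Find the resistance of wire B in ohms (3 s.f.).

R ∝ L/d², so R_B/R_A = (1 − 7.45/100) × (1 − 14.5/100)⁻²
= 0.9255 × 1.368 = 1.266
R_B = 1.266 × 25.3 = 32.0 Ω

32.0 Ω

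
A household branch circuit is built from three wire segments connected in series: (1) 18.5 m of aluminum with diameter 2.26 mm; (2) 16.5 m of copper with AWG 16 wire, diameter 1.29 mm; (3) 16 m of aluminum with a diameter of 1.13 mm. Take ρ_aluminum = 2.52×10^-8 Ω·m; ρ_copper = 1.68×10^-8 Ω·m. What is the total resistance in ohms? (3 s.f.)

0.730 Ω

Seg 1: A = π(d/2)² = π(1.1300e-03 m)² = 4.011e-06 m²
R_1 = (2.52×10^-8)(18.5)/(4.011e-06) = 0.1162 Ω
Seg 2: A = π(1.29/2 mm)² = π(6.4500e-04 m)² = 1.307e-06 m²
R_2 = (1.68×10^-8)(16.5)/(1.307e-06) = 0.2121 Ω
Seg 3: A = π(d/2)² = π(5.6500e-04 m)² = 1.003e-06 m²
R_3 = (2.52×10^-8)(16)/(1.003e-06) = 0.402 Ω
R_total = R_1 + R_2 + R_3 = 0.730 Ω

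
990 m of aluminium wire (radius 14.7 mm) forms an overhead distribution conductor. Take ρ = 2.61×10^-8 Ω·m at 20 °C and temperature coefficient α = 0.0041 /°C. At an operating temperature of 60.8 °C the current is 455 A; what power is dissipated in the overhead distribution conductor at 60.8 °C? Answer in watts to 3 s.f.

A = πr² = π(1.4700e-02 m)² = 6.789e-04 m²
R₍20₎ = ρL/A = (2.61×10^-8)(990)/(6.789e-04) = 0.03806 Ω
R₍60.8₎ = R₍20₎(1 + αΔT) = 0.03806 × (1 + 0.0041×40.8) = 0.04443 Ω
P = I²R = (455)² × 0.04443 = 9200 W

9200 W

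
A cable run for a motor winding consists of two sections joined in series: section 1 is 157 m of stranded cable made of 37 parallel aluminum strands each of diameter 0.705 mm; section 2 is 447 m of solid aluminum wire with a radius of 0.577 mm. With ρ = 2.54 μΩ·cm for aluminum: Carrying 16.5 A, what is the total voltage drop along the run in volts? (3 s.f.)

ρ = 2.54 μΩ·cm = 2.54×10^-8 Ω·m
Section 1: A_strand = π(3.5250e-04)² = 3.904e-07 m²; R₁ = ρL/(N·A_s) = (2.54×10^-8)(157)/(37×3.904e-07) = 0.2761 Ω
Section 2: A = πr² = π(5.7700e-04 m)² = 1.046e-06 m²
R₂ = (2.54×10^-8)(447)/(1.046e-06) = 10.86 Ω
R = R₁ + R₂ = 11.13 Ω
V = IR = 16.5 × 11.13 = 184 V

184 V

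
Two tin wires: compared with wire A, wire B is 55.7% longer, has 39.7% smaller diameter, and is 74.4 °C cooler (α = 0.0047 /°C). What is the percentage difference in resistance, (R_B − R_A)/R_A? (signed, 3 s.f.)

178%

R ∝ ρL/d² with ρ ∝ (1+αΔT), so R_B/R_A = (1 + 55.7/100) × (1 − 39.7/100)⁻² × (1 − 0.0047×74.4)
= 1.557 × 2.75 × 0.6503 = 2.785
(R_B − R_A)/R_A = 2.785 − 1 = 178%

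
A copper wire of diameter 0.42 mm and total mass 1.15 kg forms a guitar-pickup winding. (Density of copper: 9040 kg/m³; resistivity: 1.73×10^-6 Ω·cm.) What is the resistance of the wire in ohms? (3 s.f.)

ρ = 1.73×10^-6 Ω·cm = 1.73×10^-8 Ω·m
A = π(d/2)² = π(2.1000e-04 m)² = 1.3854e-07 m²
L = m/(density·A) = 1.15/(9040×1.3854e-07) = 918.2 m
R = ρL/A = (1.73×10^-8)(918.2)/(1.3854e-07) = 115 Ω

115 Ω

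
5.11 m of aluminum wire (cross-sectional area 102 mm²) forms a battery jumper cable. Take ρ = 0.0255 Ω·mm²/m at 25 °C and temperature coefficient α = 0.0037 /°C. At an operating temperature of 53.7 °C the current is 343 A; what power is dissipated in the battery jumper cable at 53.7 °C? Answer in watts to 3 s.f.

166 W

ρ = 0.0255 Ω·mm²/m = 2.55×10^-8 Ω·m
A = 102 mm² = 1.020e-04 m²
R₍25₎ = ρL/A = (2.55×10^-8)(5.11)/(1.020e-04) = 0.001277 Ω
R₍53.7₎ = R₍25₎(1 + αΔT) = 0.001277 × (1 + 0.0037×28.7) = 0.001413 Ω
P = I²R = (343)² × 0.001413 = 166 W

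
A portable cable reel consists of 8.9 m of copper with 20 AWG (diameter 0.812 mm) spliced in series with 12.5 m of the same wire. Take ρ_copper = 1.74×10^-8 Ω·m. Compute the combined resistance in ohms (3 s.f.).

0.719 Ω

Segment 1: A = π(0.812/2 mm)² = π(4.0600e-04 m)² = 5.178e-07 m²
R₁ = ρL/A = (1.74×10^-8)(8.9)/(5.178e-07) = 0.299 Ω
Segment 2: A = π(0.812/2 mm)² = π(4.0600e-04 m)² = 5.178e-07 m²
R₂ = (1.74×10^-8)(12.5)/(5.178e-07) = 0.42 Ω
R = R₁ + R₂ = 0.719 Ω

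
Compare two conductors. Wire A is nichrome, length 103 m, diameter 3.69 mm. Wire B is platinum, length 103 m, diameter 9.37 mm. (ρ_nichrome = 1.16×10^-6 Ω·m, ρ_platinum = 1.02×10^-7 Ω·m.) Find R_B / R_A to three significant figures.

0.0136

R ∝ ρL/d², so R_B/R_A = (ρ_B/ρ_A) × (d_A/d_B)²
= (1.02×10^-7/1.16×10^-6) × (3.69/9.37)² = 0.0136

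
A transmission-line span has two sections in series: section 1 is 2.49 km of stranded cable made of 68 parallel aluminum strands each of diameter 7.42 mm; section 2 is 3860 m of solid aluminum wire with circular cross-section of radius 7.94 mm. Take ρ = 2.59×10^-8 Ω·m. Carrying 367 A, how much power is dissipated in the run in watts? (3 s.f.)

Section 1: A_strand = π(3.7100e-03)² = 4.324e-05 m²; R₁ = ρL/(N·A_s) = (2.59×10^-8)(2490)/(68×4.324e-05) = 0.02193 Ω
Section 2: A = πr² = π(7.9400e-03 m)² = 1.981e-04 m²
R₂ = (2.59×10^-8)(3860)/(1.981e-04) = 0.5048 Ω
R = R₁ + R₂ = 0.5267 Ω
P = I²R = (367)² × 0.5267 = 70900 W

70900 W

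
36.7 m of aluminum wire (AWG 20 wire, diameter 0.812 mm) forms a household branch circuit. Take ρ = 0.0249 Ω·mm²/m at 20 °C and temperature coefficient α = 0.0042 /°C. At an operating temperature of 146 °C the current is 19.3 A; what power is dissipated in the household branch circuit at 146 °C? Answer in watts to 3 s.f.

1010 W

ρ = 0.0249 Ω·mm²/m = 2.49×10^-8 Ω·m
A = π(0.812/2 mm)² = π(4.0600e-04 m)² = 5.178e-07 m²
R₍20₎ = ρL/A = (2.49×10^-8)(36.7)/(5.178e-07) = 1.765 Ω
R₍146₎ = R₍20₎(1 + αΔT) = 1.765 × (1 + 0.0042×126) = 2.699 Ω
P = I²R = (19.3)² × 2.699 = 1010 W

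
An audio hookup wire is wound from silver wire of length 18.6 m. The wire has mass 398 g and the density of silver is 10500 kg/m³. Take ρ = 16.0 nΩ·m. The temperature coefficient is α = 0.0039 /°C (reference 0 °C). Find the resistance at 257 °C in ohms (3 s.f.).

ρ = 16.0 nΩ·m = 1.60×10^-8 Ω·m
A = m/(density·L) = 0.398/(10500×18.6) = 2.0379e-06 m²
R = ρL/A = (1.60×10^-8)(18.6)/(2.0379e-06) = 0.146 Ω
R(257 °C) = 0.146 × (1 + 0.0039×257) = 0.292 Ω

0.292 Ω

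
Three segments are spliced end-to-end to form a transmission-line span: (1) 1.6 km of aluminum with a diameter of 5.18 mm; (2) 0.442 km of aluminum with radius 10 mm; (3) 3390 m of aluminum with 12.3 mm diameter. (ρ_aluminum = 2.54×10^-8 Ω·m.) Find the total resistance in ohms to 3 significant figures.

Seg 1: A = π(d/2)² = π(2.5900e-03 m)² = 2.107e-05 m²
R_1 = (2.54×10^-8)(1600)/(2.107e-05) = 1.928 Ω
Seg 2: A = πr² = π(1.0000e-02 m)² = 3.142e-04 m²
R_2 = (2.54×10^-8)(442)/(3.142e-04) = 0.03574 Ω
Seg 3: A = π(d/2)² = π(6.1500e-03 m)² = 1.188e-04 m²
R_3 = (2.54×10^-8)(3390)/(1.188e-04) = 0.7247 Ω
R_total = R_1 + R_2 + R_3 = 2.69 Ω

2.69 Ω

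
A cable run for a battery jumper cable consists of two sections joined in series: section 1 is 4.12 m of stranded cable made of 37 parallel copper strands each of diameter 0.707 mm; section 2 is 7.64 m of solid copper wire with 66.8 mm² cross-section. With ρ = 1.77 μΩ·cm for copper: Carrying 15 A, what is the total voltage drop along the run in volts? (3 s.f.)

0.106 V

ρ = 1.77 μΩ·cm = 1.77×10^-8 Ω·m
Section 1: A_strand = π(3.5350e-04)² = 3.926e-07 m²; R₁ = ρL/(N·A_s) = (1.77×10^-8)(4.12)/(37×3.926e-07) = 0.00502 Ω
Section 2: A = 66.8 mm² = 6.680e-05 m²
R₂ = (1.77×10^-8)(7.64)/(6.680e-05) = 0.002024 Ω
R = R₁ + R₂ = 0.007045 Ω
V = IR = 15 × 0.007045 = 0.106 V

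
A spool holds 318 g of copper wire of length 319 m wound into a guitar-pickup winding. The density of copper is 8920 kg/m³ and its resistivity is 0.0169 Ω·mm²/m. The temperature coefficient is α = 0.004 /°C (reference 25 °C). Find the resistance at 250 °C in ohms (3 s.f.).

ρ = 0.0169 Ω·mm²/m = 1.69×10^-8 Ω·m
A = m/(density·L) = 0.318/(8920×319) = 1.1176e-07 m²
R = ρL/A = (1.69×10^-8)(319)/(1.1176e-07) = 48.24 Ω
R(250 °C) = 48.24 × (1 + 0.004×225) = 91.7 Ω

91.7 Ω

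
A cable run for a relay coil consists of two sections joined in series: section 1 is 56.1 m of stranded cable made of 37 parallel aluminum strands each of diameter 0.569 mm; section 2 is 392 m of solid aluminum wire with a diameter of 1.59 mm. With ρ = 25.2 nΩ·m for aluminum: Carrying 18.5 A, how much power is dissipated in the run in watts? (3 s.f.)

ρ = 25.2 nΩ·m = 2.52×10^-8 Ω·m
Section 1: A_strand = π(2.8450e-04)² = 2.543e-07 m²; R₁ = ρL/(N·A_s) = (2.52×10^-8)(56.1)/(37×2.543e-07) = 0.1503 Ω
Section 2: A = π(d/2)² = π(7.9500e-04 m)² = 1.986e-06 m²
R₂ = (2.52×10^-8)(392)/(1.986e-06) = 4.975 Ω
R = R₁ + R₂ = 5.125 Ω
P = I²R = (18.5)² × 5.125 = 1750 W

1750 W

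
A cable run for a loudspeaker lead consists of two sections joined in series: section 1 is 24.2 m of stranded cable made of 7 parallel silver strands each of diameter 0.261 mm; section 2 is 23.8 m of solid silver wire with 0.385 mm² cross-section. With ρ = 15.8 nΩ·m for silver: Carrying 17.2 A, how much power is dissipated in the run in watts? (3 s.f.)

ρ = 15.8 nΩ·m = 1.58×10^-8 Ω·m
Section 1: A_strand = π(1.3050e-04)² = 5.350e-08 m²; R₁ = ρL/(N·A_s) = (1.58×10^-8)(24.2)/(7×5.350e-08) = 1.021 Ω
Section 2: A = 0.385 mm² = 3.850e-07 m²
R₂ = (1.58×10^-8)(23.8)/(3.850e-07) = 0.9767 Ω
R = R₁ + R₂ = 1.998 Ω
P = I²R = (17.2)² × 1.998 = 591 W

591 W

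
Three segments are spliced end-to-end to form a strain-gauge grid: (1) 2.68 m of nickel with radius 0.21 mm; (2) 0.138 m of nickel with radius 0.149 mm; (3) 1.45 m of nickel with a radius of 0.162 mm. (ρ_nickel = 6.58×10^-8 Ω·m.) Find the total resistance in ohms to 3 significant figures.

2.56 Ω

Seg 1: A = πr² = π(2.1000e-04 m)² = 1.385e-07 m²
R_1 = (6.58×10^-8)(2.68)/(1.385e-07) = 1.273 Ω
Seg 2: A = πr² = π(1.4900e-04 m)² = 6.975e-08 m²
R_2 = (6.58×10^-8)(0.138)/(6.975e-08) = 0.1302 Ω
Seg 3: A = πr² = π(1.6200e-04 m)² = 8.245e-08 m²
R_3 = (6.58×10^-8)(1.45)/(8.245e-08) = 1.157 Ω
R_total = R_1 + R_2 + R_3 = 2.56 Ω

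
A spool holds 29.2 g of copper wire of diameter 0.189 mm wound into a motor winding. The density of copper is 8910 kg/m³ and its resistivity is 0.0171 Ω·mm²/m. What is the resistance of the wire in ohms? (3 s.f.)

71.2 Ω

ρ = 0.0171 Ω·mm²/m = 1.71×10^-8 Ω·m
A = π(d/2)² = π(9.4500e-05 m)² = 2.8055e-08 m²
L = m/(density·A) = 0.0292/(8910×2.8055e-08) = 116.8 m
R = ρL/A = (1.71×10^-8)(116.8)/(2.8055e-08) = 71.2 Ω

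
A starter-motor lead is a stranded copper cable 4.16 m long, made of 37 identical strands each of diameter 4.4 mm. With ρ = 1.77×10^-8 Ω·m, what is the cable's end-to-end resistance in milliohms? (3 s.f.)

A_strand = π(2.2000e-03 m)² = 1.521e-05 m²
R_strand = ρL/A = (1.77×10^-8)(4.16)/(1.521e-05) = 0.004843 Ω
R_total = R_strand/N = 0.004843/37 = 0.131 mΩ

0.131 mΩ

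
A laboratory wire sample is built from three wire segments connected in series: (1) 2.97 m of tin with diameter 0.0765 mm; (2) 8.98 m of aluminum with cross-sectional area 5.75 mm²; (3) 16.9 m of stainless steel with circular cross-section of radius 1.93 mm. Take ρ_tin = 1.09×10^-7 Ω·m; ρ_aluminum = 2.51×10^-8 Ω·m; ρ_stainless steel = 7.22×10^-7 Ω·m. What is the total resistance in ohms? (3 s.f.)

Seg 1: A = π(d/2)² = π(3.8250e-05 m)² = 4.596e-09 m²
R_1 = (1.09×10^-7)(2.97)/(4.596e-09) = 70.43 Ω
Seg 2: A = 5.75 mm² = 5.750e-06 m²
R_2 = (2.51×10^-8)(8.98)/(5.750e-06) = 0.0392 Ω
Seg 3: A = πr² = π(1.9300e-03 m)² = 1.170e-05 m²
R_3 = (7.22×10^-7)(16.9)/(1.170e-05) = 1.043 Ω
R_total = R_1 + R_2 + R_3 = 71.5 Ω

71.5 Ω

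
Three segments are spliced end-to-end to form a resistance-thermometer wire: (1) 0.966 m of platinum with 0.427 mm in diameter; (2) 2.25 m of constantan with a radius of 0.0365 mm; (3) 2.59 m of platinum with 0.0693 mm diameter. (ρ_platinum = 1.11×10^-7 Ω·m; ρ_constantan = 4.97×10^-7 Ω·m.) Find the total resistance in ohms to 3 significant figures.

344 Ω

Seg 1: A = π(d/2)² = π(2.1350e-04 m)² = 1.432e-07 m²
R_1 = (1.11×10^-7)(0.966)/(1.432e-07) = 0.7488 Ω
Seg 2: A = πr² = π(3.6500e-05 m)² = 4.185e-09 m²
R_2 = (4.97×10^-7)(2.25)/(4.185e-09) = 267.2 Ω
Seg 3: A = π(d/2)² = π(3.4650e-05 m)² = 3.772e-09 m²
R_3 = (1.11×10^-7)(2.59)/(3.772e-09) = 76.22 Ω
R_total = R_1 + R_2 + R_3 = 344 Ω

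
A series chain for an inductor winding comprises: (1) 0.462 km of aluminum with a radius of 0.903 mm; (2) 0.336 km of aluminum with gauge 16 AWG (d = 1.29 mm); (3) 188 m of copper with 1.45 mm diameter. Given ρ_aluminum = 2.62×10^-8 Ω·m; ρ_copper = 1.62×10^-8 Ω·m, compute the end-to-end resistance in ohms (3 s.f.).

Seg 1: A = πr² = π(9.0300e-04 m)² = 2.562e-06 m²
R_1 = (2.62×10^-8)(462)/(2.562e-06) = 4.725 Ω
Seg 2: A = π(1.29/2 mm)² = π(6.4500e-04 m)² = 1.307e-06 m²
R_2 = (2.62×10^-8)(336)/(1.307e-06) = 6.736 Ω
Seg 3: A = π(d/2)² = π(7.2500e-04 m)² = 1.651e-06 m²
R_3 = (1.62×10^-8)(188)/(1.651e-06) = 1.844 Ω
R_total = R_1 + R_2 + R_3 = 13.3 Ω

13.3 Ω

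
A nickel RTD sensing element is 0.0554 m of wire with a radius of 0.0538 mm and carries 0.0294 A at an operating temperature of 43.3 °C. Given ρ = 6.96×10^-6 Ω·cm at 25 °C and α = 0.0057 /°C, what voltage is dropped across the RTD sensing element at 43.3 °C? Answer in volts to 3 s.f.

0.0138 V

ρ = 6.96×10^-6 Ω·cm = 6.96×10^-8 Ω·m
A = πr² = π(5.3800e-05 m)² = 9.093e-09 m²
R₍25₎ = ρL/A = (6.96×10^-8)(0.0554)/(9.093e-09) = 0.424 Ω
R₍43.3₎ = R₍25₎(1 + αΔT) = 0.424 × (1 + 0.0057×18.3) = 0.4683 Ω
V = IR = 0.0294 × 0.4683 = 0.0138 V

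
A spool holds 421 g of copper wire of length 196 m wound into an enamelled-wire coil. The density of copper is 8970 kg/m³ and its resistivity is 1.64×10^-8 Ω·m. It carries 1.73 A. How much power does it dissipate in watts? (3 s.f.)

A = m/(density·L) = 0.421/(8970×196) = 2.3946e-07 m²
R = ρL/A = (1.64×10^-8)(196)/(2.3946e-07) = 13.42 Ω
P = I²R = (1.73)² × 13.42 = 40.2 W

40.2 W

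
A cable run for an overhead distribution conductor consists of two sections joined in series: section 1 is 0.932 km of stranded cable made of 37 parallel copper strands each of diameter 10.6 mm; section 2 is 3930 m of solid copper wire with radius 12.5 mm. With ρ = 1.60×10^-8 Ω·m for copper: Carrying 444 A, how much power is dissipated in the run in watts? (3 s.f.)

Section 1: A_strand = π(5.3000e-03)² = 8.825e-05 m²; R₁ = ρL/(N·A_s) = (1.60×10^-8)(932)/(37×8.825e-05) = 0.004567 Ω
Section 2: A = πr² = π(1.2500e-02 m)² = 4.909e-04 m²
R₂ = (1.60×10^-8)(3930)/(4.909e-04) = 0.1281 Ω
R = R₁ + R₂ = 0.1327 Ω
P = I²R = (444)² × 0.1327 = 26200 W

26200 W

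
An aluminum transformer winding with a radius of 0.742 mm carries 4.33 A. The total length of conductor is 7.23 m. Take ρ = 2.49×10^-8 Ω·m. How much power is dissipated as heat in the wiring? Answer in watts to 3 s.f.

1.95 W

A = πr² = π(7.4200e-04 m)² = 1.730e-06 m²
R = ρL/A = (2.49×10^-8)(7.23)/(1.730e-06) = 0.1041 Ω
P = I²R = (4.33)² × 0.1041 = 1.95 W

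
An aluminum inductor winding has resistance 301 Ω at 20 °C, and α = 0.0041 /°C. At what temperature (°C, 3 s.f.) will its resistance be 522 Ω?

R = R₀(1 + α(T − T₀)) ⇒ T = T₀ + (R/R₀ − 1)/α
T = 20 + (522/301 − 1)/0.0041 = 20 + (0.7342)/0.0041 = 199 °C

199 °C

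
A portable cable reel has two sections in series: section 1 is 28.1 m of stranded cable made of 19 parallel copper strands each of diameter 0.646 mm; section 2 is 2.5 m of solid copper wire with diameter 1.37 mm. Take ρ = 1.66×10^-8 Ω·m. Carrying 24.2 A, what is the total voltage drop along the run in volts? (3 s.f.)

Section 1: A_strand = π(3.2300e-04)² = 3.278e-07 m²; R₁ = ρL/(N·A_s) = (1.66×10^-8)(28.1)/(19×3.278e-07) = 0.0749 Ω
Section 2: A = π(d/2)² = π(6.8500e-04 m)² = 1.474e-06 m²
R₂ = (1.66×10^-8)(2.5)/(1.474e-06) = 0.02815 Ω
R = R₁ + R₂ = 0.1031 Ω
V = IR = 24.2 × 0.1031 = 2.49 V

2.49 V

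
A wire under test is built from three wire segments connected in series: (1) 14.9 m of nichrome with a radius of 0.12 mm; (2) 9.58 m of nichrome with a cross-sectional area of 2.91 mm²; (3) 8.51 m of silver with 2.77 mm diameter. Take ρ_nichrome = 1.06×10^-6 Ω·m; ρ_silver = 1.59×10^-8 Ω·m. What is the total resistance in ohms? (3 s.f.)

353 Ω

Seg 1: A = πr² = π(1.2000e-04 m)² = 4.524e-08 m²
R_1 = (1.06×10^-6)(14.9)/(4.524e-08) = 349.1 Ω
Seg 2: A = 2.91 mm² = 2.910e-06 m²
R_2 = (1.06×10^-6)(9.58)/(2.910e-06) = 3.49 Ω
Seg 3: A = π(d/2)² = π(1.3850e-03 m)² = 6.026e-06 m²
R_3 = (1.59×10^-8)(8.51)/(6.026e-06) = 0.02245 Ω
R_total = R_1 + R_2 + R_3 = 353 Ω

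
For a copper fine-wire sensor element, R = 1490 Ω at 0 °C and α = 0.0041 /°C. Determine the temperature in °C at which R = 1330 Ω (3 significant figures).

-26.2 °C

R = R₀(1 + α(T − T₀)) ⇒ T = T₀ + (R/R₀ − 1)/α
T = 0 + (1330/1490 − 1)/0.0041 = 0 + (-0.1074)/0.0041 = -26.2 °C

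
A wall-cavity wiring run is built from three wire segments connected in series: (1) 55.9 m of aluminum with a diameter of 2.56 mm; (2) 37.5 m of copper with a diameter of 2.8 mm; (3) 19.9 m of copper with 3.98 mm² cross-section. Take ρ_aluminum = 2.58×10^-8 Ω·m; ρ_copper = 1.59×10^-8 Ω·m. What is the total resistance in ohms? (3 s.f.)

Seg 1: A = π(d/2)² = π(1.2800e-03 m)² = 5.147e-06 m²
R_1 = (2.58×10^-8)(55.9)/(5.147e-06) = 0.2802 Ω
Seg 2: A = π(d/2)² = π(1.4000e-03 m)² = 6.158e-06 m²
R_2 = (1.59×10^-8)(37.5)/(6.158e-06) = 0.09683 Ω
Seg 3: A = 3.98 mm² = 3.980e-06 m²
R_3 = (1.59×10^-8)(19.9)/(3.980e-06) = 0.0795 Ω
R_total = R_1 + R_2 + R_3 = 0.457 Ω

0.457 Ω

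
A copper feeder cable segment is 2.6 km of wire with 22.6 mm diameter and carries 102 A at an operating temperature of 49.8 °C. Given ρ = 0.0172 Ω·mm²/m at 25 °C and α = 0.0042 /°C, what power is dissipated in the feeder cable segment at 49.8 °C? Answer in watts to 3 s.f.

ρ = 0.0172 Ω·mm²/m = 1.72×10^-8 Ω·m
A = π(d/2)² = π(1.1300e-02 m)² = 4.011e-04 m²
R₍25₎ = ρL/A = (1.72×10^-8)(2600)/(4.011e-04) = 0.1115 Ω
R₍49.8₎ = R₍25₎(1 + αΔT) = 0.1115 × (1 + 0.0042×24.8) = 0.1231 Ω
P = I²R = (102)² × 0.1231 = 1280 W

1280 W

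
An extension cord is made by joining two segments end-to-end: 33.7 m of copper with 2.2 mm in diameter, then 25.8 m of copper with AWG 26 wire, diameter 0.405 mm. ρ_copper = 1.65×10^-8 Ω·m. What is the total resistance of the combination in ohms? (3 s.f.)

Segment 1: A = π(d/2)² = π(1.1000e-03 m)² = 3.801e-06 m²
R₁ = ρL/A = (1.65×10^-8)(33.7)/(3.801e-06) = 0.1463 Ω
Segment 2: A = π(0.405/2 mm)² = π(2.0250e-04 m)² = 1.288e-07 m²
R₂ = (1.65×10^-8)(25.8)/(1.288e-07) = 3.304 Ω
R = R₁ + R₂ = 3.45 Ω

3.45 Ω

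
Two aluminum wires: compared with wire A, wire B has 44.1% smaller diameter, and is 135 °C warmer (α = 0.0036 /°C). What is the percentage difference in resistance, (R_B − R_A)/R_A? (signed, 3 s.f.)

376%

R ∝ ρL/d² with ρ ∝ (1+αΔT), so R_B/R_A = (1 − 44.1/100)⁻² × (1 + 0.0036×135)
= 3.2 × 1.486 = 4.755
(R_B − R_A)/R_A = 4.755 − 1 = 376%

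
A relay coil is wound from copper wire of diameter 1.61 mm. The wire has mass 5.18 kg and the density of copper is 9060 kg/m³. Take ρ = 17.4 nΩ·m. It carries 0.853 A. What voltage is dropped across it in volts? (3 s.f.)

ρ = 17.4 nΩ·m = 1.74×10^-8 Ω·m
A = π(d/2)² = π(8.0500e-04 m)² = 2.0358e-06 m²
L = m/(density·A) = 5.18/(9060×2.0358e-06) = 280.8 m
R = ρL/A = (1.74×10^-8)(280.8)/(2.0358e-06) = 2.4 Ω
V = IR = 0.853 × 2.4 = 2.05 V

2.05 V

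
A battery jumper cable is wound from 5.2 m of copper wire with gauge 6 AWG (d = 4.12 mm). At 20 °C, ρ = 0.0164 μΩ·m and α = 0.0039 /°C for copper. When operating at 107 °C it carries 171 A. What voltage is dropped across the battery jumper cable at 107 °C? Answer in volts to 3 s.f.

1.46 V

ρ = 0.0164 μΩ·m = 1.64×10^-8 Ω·m
A = π(4.12/2 mm)² = π(2.0600e-03 m)² = 1.333e-05 m²
R₍20₎ = ρL/A = (1.64×10^-8)(5.2)/(1.333e-05) = 0.006397 Ω
R₍107₎ = R₍20₎(1 + αΔT) = 0.006397 × (1 + 0.0039×87) = 0.008567 Ω
V = IR = 171 × 0.008567 = 1.46 V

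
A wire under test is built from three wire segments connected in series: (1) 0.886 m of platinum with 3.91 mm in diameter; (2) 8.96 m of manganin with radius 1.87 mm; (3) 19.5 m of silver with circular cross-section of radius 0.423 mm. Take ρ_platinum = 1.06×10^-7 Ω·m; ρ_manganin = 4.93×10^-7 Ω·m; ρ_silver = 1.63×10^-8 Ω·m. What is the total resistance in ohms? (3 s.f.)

0.975 Ω

Seg 1: A = π(d/2)² = π(1.9550e-03 m)² = 1.201e-05 m²
R_1 = (1.06×10^-7)(0.886)/(1.201e-05) = 0.007822 Ω
Seg 2: A = πr² = π(1.8700e-03 m)² = 1.099e-05 m²
R_2 = (4.93×10^-7)(8.96)/(1.099e-05) = 0.4021 Ω
Seg 3: A = πr² = π(4.2300e-04 m)² = 5.621e-07 m²
R_3 = (1.63×10^-8)(19.5)/(5.621e-07) = 0.5654 Ω
R_total = R_1 + R_2 + R_3 = 0.975 Ω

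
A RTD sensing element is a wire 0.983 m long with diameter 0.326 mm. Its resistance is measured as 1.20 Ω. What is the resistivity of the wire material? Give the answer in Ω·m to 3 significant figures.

A = π(d/2)² = π(1.6300e-04 m)² = 8.347e-08 m²
ρ = RA/L = (1.2)(8.347e-08)/(0.983) = 1.02×10^-7 Ω·m

1.02×10^-7 Ω·m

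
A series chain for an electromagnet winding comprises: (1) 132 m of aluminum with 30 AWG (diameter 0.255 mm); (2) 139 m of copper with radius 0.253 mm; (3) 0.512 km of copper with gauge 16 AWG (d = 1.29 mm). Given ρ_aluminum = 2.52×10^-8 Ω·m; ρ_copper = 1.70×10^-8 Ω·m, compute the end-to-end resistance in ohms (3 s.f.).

Seg 1: A = π(0.255/2 mm)² = π(1.2750e-04 m)² = 5.107e-08 m²
R_1 = (2.52×10^-8)(132)/(5.107e-08) = 65.13 Ω
Seg 2: A = πr² = π(2.5300e-04 m)² = 2.011e-07 m²
R_2 = (1.70×10^-8)(139)/(2.011e-07) = 11.75 Ω
Seg 3: A = π(1.29/2 mm)² = π(6.4500e-04 m)² = 1.307e-06 m²
R_3 = (1.70×10^-8)(512)/(1.307e-06) = 6.66 Ω
R_total = R_1 + R_2 + R_3 = 83.5 Ω

83.5 Ω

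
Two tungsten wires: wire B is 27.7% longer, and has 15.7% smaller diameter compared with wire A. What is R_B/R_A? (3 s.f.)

1.80

R ∝ L/d², so R_B/R_A = (1 + 27.7/100) × (1 − 15.7/100)⁻²
= 1.277 × 1.407 = 1.80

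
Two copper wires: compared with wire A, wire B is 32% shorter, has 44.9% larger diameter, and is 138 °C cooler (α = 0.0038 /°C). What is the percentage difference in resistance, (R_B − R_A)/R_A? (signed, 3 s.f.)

R ∝ ρL/d² with ρ ∝ (1+αΔT), so R_B/R_A = (1 − 32/100) × (1 + 44.9/100)⁻² × (1 − 0.0038×138)
= 0.68 × 0.4763 × 0.4756 = 0.154
(R_B − R_A)/R_A = 0.154 − 1 = -84.6%

-84.6%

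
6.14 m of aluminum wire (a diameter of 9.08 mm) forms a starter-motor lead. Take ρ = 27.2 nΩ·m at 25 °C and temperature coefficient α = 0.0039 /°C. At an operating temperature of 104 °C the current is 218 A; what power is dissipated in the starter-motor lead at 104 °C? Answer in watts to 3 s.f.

160 W

ρ = 27.2 nΩ·m = 2.72×10^-8 Ω·m
A = π(d/2)² = π(4.5400e-03 m)² = 6.475e-05 m²
R₍25₎ = ρL/A = (2.72×10^-8)(6.14)/(6.475e-05) = 0.002579 Ω
R₍104₎ = R₍25₎(1 + αΔT) = 0.002579 × (1 + 0.0039×79) = 0.003374 Ω
P = I²R = (218)² × 0.003374 = 160 W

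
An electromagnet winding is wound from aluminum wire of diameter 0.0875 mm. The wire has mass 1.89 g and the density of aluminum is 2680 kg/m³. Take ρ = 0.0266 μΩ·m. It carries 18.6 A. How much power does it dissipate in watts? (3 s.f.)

ρ = 0.0266 μΩ·m = 2.66×10^-8 Ω·m
A = π(d/2)² = π(4.3750e-05 m)² = 6.0132e-09 m²
L = m/(density·A) = 0.00189/(2680×6.0132e-09) = 117.3 m
R = ρL/A = (2.66×10^-8)(117.3)/(6.0132e-09) = 518.8 Ω
P = I²R = (18.6)² × 518.8 = 1.79×10^5 W

1.79×10^5 W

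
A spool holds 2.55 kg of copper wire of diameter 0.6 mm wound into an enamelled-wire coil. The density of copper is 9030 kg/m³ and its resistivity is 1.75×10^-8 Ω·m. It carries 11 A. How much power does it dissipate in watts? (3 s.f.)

A = π(d/2)² = π(3.0000e-04 m)² = 2.8274e-07 m²
L = m/(density·A) = 2.55/(9030×2.8274e-07) = 998.8 m
R = ρL/A = (1.75×10^-8)(998.8)/(2.8274e-07) = 61.82 Ω
P = I²R = (11)² × 61.82 = 7480 W

7480 W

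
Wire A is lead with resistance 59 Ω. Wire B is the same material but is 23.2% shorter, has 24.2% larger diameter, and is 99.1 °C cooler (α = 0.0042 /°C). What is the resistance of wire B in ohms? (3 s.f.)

R ∝ ρL/d² with ρ ∝ (1+αΔT), so R_B/R_A = (1 − 23.2/100) × (1 + 24.2/100)⁻² × (1 − 0.0042×99.1)
= 0.768 × 0.6483 × 0.5838 = 0.2907
R_B = 0.2907 × 59 = 17.1 Ω

17.1 Ω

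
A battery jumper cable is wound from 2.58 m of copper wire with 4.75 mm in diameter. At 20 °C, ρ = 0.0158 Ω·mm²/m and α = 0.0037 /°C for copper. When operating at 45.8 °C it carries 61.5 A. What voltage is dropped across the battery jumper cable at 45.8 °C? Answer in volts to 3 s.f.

ρ = 0.0158 Ω·mm²/m = 1.58×10^-8 Ω·m
A = π(d/2)² = π(2.3750e-03 m)² = 1.772e-05 m²
R₍20₎ = ρL/A = (1.58×10^-8)(2.58)/(1.772e-05) = 0.0023 Ω
R₍45.8₎ = R₍20₎(1 + αΔT) = 0.0023 × (1 + 0.0037×25.8) = 0.00252 Ω
V = IR = 61.5 × 0.00252 = 0.155 V

0.155 V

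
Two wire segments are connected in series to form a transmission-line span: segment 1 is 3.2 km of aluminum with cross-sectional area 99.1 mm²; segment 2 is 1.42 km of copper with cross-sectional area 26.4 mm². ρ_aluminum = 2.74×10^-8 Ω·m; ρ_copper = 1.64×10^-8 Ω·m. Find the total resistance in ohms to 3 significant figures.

Segment 1: A = 99.1 mm² = 9.910e-05 m²
R₁ = ρL/A = (2.74×10^-8)(3200)/(9.910e-05) = 0.8848 Ω
Segment 2: A = 26.4 mm² = 2.640e-05 m²
R₂ = (1.64×10^-8)(1420)/(2.640e-05) = 0.8821 Ω
R = R₁ + R₂ = 1.77 Ω

1.77 Ω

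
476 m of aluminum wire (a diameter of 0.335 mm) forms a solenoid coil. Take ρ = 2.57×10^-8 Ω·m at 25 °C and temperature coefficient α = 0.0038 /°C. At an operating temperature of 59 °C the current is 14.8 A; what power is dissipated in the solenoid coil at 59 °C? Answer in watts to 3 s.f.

34300 W

A = π(d/2)² = π(1.6750e-04 m)² = 8.814e-08 m²
R₍25₎ = ρL/A = (2.57×10^-8)(476)/(8.814e-08) = 138.8 Ω
R₍59₎ = R₍25₎(1 + αΔT) = 138.8 × (1 + 0.0038×34) = 156.7 Ω
P = I²R = (14.8)² × 156.7 = 34300 W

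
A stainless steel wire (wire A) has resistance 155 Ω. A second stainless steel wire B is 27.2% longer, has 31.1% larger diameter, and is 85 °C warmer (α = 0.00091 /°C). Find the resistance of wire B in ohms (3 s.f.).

124 Ω

R ∝ ρL/d² with ρ ∝ (1+αΔT), so R_B/R_A = (1 + 27.2/100) × (1 + 31.1/100)⁻² × (1 + 0.00091×85)
= 1.272 × 0.5818 × 1.077 = 0.7973
R_B = 0.7973 × 155 = 124 Ω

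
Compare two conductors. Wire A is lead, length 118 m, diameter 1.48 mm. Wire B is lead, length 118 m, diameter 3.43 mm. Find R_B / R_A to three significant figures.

0.186

R ∝ ρL/d², so R_B/R_A = (d_A/d_B)²
= (1.48/3.43)² = 0.186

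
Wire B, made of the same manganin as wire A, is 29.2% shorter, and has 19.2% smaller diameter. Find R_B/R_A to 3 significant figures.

R ∝ L/d², so R_B/R_A = (1 − 29.2/100) × (1 − 19.2/100)⁻²
= 0.708 × 1.532 = 1.08

1.08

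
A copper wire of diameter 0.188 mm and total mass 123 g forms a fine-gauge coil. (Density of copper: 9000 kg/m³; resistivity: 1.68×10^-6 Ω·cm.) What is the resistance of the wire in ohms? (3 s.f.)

298 Ω

ρ = 1.68×10^-6 Ω·cm = 1.68×10^-8 Ω·m
A = π(d/2)² = π(9.4000e-05 m)² = 2.7759e-08 m²
L = m/(density·A) = 0.123/(9000×2.7759e-08) = 492.3 m
R = ρL/A = (1.68×10^-8)(492.3)/(2.7759e-08) = 298 Ω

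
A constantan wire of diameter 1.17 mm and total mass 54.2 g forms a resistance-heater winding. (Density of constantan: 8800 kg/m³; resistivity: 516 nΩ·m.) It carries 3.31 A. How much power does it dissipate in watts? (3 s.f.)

ρ = 516 nΩ·m = 5.16×10^-7 Ω·m
A = π(d/2)² = π(5.8500e-04 m)² = 1.0751e-06 m²
L = m/(density·A) = 0.0542/(8800×1.0751e-06) = 5.729 m
R = ρL/A = (5.16×10^-7)(5.729)/(1.0751e-06) = 2.749 Ω
P = I²R = (3.31)² × 2.749 = 30.1 W

30.1 W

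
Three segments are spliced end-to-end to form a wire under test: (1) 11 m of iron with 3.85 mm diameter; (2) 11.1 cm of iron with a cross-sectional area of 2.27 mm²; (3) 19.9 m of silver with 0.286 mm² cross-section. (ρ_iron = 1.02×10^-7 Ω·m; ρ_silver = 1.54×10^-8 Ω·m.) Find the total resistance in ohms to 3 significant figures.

Seg 1: A = π(d/2)² = π(1.9250e-03 m)² = 1.164e-05 m²
R_1 = (1.02×10^-7)(11)/(1.164e-05) = 0.09638 Ω
Seg 2: A = 2.27 mm² = 2.270e-06 m²
R_2 = (1.02×10^-7)(0.111)/(2.270e-06) = 0.004988 Ω
Seg 3: A = 0.286 mm² = 2.860e-07 m²
R_3 = (1.54×10^-8)(19.9)/(2.860e-07) = 1.072 Ω
R_total = R_1 + R_2 + R_3 = 1.17 Ω

1.17 Ω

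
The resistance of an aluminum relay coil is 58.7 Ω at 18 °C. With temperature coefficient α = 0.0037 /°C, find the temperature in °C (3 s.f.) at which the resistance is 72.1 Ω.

R = R₀(1 + α(T − T₀)) ⇒ T = T₀ + (R/R₀ − 1)/α
T = 18 + (72.1/58.7 − 1)/0.0037 = 18 + (0.2283)/0.0037 = 79.7 °C

79.7 °C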